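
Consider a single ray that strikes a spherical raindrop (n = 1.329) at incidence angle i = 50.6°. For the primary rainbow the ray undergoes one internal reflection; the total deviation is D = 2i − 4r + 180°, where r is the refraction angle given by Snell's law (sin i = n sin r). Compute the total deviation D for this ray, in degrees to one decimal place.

139.0°

sin r = sin 50.6° / 1.329 = 0.7727/1.329 = 0.5814; r = 35.55°.
D = 2·50.6° − 4·35.55° + 180° = 101.20° − 142.21° + 180° = 138.99°.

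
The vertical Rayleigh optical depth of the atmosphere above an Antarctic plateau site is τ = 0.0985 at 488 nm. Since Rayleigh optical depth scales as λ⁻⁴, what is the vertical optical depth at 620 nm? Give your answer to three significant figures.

0.0378

τ(620 nm) = τ(488 nm) × (488/620)⁴ = 0.0985 × (0.7871)⁴ = 0.0985 × 0.3838 = 0.0378.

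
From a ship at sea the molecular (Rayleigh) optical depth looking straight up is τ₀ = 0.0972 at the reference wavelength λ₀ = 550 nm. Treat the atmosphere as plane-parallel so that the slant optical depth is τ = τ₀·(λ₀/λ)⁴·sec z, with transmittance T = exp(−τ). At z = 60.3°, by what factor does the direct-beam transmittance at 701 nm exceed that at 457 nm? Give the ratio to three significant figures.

Airmass: sec 60.3° = 2.0183.
τ(701 nm) = 0.0972 × (550/701)⁴ × 2.0183 = 0.0972 × 0.3789 × 2.0183 = 0.0743.
τ(457 nm) = 0.0972 × (550/457)⁴ × 2.0183 = 0.0972 × 2.0979 × 2.0183 = 0.4116.
T(701)/T(457) = exp(τ_B − τ_A) = exp(0.3372) = 1.4011.

1.40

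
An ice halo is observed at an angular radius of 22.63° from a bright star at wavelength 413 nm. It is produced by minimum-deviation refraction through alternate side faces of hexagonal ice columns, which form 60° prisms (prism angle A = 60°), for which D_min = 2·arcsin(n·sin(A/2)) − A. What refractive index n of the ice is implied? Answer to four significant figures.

Rearranging: n = sin((D_min + A)/2) / sin(A/2).
(D_min + A)/2 = (22.63° + 60°)/2 = 41.315°.
n = sin 41.315° / sin 30° = 0.6602 / 0.5000 = 1.3204.

1.320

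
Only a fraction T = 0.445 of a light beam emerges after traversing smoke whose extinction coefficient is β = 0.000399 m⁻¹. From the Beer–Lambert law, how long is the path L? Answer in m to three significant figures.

Beer–Lambert: T = exp(−βL) ⇒ L = −ln(T)/β = −ln(0.445)/0.000399 = 0.8097/0.000399 = 2029 m.

2030 m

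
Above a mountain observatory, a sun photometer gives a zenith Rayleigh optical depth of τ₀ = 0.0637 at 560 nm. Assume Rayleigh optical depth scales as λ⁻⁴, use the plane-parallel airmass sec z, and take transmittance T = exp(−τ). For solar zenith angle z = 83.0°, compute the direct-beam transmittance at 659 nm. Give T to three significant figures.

sec 83.0° = 8.2055.
τ = 0.0637 × (560/659)⁴ × 8.2055 = 0.0637 × 0.5214 × 8.2055 = 0.2726.
T = exp(−0.2726) = 0.7614.

0.761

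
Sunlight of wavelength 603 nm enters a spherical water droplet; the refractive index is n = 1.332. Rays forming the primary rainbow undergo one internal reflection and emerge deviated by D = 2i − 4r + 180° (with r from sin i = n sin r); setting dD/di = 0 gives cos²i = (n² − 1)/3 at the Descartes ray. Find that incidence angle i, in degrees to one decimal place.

cos²i = (1.332² − 1)/3 = (1.77422 − 1)/3 = 0.25807.
cos i = 0.50801, so i = 59.469°.

59.5°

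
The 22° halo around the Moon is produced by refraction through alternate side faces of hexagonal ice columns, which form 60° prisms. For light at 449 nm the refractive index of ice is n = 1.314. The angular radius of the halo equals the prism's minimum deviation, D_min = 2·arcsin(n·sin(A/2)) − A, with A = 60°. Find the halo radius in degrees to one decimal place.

22.1°

n·sin(A/2) = 1.314 × sin 30° = 1.314 × 0.5000 = 0.6570.
D_min = 2·arcsin(0.6570) − 60° = 2 × 41.071° − 60° = 22.143°.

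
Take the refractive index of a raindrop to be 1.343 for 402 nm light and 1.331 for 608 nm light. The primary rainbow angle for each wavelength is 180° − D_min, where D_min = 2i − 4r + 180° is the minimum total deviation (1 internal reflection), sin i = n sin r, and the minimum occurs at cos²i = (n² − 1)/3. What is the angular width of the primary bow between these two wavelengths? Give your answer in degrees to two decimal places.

1.72°

At 402 nm (n = 1.343): cos²i = 0.26788 → i = 58.830°, r = 39.577°, D_min = 139.354°, rainbow angle = 40.646°.
At 608 nm (n = 1.331): cos²i = 0.25719 → i = 59.527°, r = 40.356°, D_min = 137.630°, rainbow angle = 42.370°.
Angular width = |40.646° − 42.370°| = 1.724°.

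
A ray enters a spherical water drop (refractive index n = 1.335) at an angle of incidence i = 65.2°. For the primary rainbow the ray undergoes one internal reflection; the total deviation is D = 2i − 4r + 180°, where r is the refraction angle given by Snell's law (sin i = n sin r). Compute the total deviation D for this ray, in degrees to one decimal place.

sin r = sin 65.2° / 1.335 = 0.9078/1.335 = 0.6800; r = 42.84°.
D = 2·65.2° − 4·42.84° + 180° = 130.40° − 171.37° + 180° = 139.03°.

139.0°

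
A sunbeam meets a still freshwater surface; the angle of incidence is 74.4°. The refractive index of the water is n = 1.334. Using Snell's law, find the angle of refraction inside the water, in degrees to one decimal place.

46.2°

Snell: sin θ_r = sin θ_i / n = sin 74.4° / 1.334 = 0.9632 / 1.334 = 0.7220.
θ_r = arcsin(0.7220) = 46.22°.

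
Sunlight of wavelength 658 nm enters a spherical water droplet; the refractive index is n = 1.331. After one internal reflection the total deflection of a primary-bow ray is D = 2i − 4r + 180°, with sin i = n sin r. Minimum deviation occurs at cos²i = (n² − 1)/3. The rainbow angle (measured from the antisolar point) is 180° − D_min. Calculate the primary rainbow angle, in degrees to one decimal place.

42.4°

cos²i = (1.77156 − 1)/3 = 0.25719; i = arccos(0.50714) = 59.527°.
sin r = sin 59.527°/1.331 = 0.64753; r = 40.356°.
D_min = 2·59.527° − 4·40.356° + 180° = 137.630°.
Rainbow angle = 180° − D_min = 42.370°.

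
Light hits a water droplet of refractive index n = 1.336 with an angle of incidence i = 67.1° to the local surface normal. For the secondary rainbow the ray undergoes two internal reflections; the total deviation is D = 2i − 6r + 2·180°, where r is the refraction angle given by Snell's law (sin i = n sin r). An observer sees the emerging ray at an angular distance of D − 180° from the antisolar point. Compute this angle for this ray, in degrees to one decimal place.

sin r = sin 67.1° / 1.336 = 0.9212/1.336 = 0.6895; r = 43.59°.
D = 2·67.1° − 6·43.59° + 2·180° = 134.20° − 261.55° + 360° = 232.65°.
Angle from antisolar point = D − 180° = 52.65°.

52.7°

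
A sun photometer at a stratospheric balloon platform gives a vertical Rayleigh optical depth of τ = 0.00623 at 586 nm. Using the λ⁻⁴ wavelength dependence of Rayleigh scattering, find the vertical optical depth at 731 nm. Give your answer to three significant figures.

τ(731 nm) = τ(586 nm) × (586/731)⁴ = 0.00623 × (0.8016)⁴ = 0.00623 × 0.4130 = 0.0026.

0.00257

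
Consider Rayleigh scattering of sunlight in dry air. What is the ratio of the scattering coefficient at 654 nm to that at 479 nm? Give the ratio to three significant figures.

Rayleigh scattering ∝ λ⁻⁴, so the ratio of coefficients is the inverse fourth power of the wavelength ratio.
σ(654)/σ(479) = (479/654)⁴ = (0.7324)⁴ = 0.2878.

0.288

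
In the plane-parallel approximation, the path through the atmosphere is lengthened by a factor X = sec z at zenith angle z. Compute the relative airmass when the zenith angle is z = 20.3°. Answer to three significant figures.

1.07

X = sec z = 1/cos 20.3° = 1/0.9379 = 1.0662.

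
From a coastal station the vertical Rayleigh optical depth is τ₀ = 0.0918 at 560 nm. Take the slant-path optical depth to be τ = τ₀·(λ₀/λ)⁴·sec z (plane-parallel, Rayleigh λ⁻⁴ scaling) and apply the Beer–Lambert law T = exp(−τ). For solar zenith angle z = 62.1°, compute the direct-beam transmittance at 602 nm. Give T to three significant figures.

0.863

sec 62.1° = 2.1371.
τ = 0.0918 × (560/602)⁴ × 2.1371 = 0.0918 × 0.7488 × 2.1371 = 0.1469.
T = exp(−0.1469) = 0.8634.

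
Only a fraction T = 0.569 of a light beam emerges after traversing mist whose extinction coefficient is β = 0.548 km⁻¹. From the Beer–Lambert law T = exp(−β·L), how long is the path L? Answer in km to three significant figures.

1.03 km

Beer–Lambert: T = exp(−βL) ⇒ L = −ln(T)/β = −ln(0.569)/0.548 = 0.5639/0.548 = 1.029 km.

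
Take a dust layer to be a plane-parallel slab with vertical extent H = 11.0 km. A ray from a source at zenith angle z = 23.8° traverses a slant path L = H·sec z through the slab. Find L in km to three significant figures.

12.0 km

sec z = 1/cos 23.8° = 1.0929.
L = 11.0 × 1.0929 = 12.022 km.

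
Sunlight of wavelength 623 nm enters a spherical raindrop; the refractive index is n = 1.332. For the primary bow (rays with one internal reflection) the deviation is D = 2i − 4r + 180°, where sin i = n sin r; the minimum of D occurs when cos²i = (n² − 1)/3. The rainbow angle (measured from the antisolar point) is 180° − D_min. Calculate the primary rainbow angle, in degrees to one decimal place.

42.2°

cos²i = (1.77422 − 1)/3 = 0.25807; i = arccos(0.50801) = 59.469°.
sin r = sin 59.469°/1.332 = 0.64666; r = 40.290°.
D_min = 2·59.469° − 4·40.290° + 180° = 137.776°.
Rainbow angle = 180° − D_min = 42.224°.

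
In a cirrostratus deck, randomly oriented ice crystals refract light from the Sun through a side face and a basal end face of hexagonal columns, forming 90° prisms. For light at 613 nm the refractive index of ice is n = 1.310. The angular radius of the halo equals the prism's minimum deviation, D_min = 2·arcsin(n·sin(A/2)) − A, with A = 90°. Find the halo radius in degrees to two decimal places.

45.73°

n·sin(A/2) = 1.310 × sin 45° = 1.310 × 0.7071 = 0.9263.
D_min = 2·arcsin(0.9263) − 90° = 2 × 67.867° − 90° = 45.733°.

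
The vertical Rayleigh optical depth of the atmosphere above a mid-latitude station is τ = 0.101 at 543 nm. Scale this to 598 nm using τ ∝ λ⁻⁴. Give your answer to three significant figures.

τ(598 nm) = τ(543 nm) × (543/598)⁴ = 0.101 × (0.9080)⁴ = 0.101 × 0.6798 = 0.0687.

0.0687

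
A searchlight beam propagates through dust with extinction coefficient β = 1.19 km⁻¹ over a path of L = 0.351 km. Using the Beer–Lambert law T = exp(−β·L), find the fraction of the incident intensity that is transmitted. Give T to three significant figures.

0.659

τ = β·L = 1.19 × 0.351 = 0.4177.
T = exp(−0.4177) = 0.6586.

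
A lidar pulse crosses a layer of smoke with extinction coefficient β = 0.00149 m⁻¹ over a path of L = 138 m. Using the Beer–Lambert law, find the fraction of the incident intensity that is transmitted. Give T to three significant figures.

τ = β·L = 0.00149 × 138 = 0.2056.
T = exp(−0.2056) = 0.8141.

0.814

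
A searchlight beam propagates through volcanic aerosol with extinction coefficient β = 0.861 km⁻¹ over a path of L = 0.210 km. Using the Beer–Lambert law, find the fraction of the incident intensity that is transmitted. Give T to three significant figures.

0.835

τ = β·L = 0.861 × 0.210 = 0.1808.
T = exp(−0.1808) = 0.8346.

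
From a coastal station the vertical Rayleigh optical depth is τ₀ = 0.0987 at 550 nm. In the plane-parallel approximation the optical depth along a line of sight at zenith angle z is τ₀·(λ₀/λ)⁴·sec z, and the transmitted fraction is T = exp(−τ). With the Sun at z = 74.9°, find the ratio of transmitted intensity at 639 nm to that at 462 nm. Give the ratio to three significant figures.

1.74

Airmass: sec 74.9° = 3.8387.
τ(639 nm) = 0.0987 × (550/639)⁴ × 3.8387 = 0.0987 × 0.5488 × 3.8387 = 0.2079.
τ(462 nm) = 0.0987 × (550/462)⁴ × 3.8387 = 0.0987 × 2.0086 × 3.8387 = 0.7610.
T(639)/T(462) = exp(τ_B − τ_A) = exp(0.5531) = 1.7386.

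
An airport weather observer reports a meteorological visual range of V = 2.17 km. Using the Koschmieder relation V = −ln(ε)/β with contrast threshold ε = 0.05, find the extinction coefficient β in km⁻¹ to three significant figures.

β = −ln(0.05) / V = 2.996 / 2.17 = 1.3805 km⁻¹.

1.38 km⁻¹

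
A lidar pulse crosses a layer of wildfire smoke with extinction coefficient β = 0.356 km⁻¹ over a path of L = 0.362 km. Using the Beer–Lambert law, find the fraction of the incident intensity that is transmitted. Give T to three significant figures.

0.879

τ = β·L = 0.356 × 0.362 = 0.1289.
T = exp(−0.1289) = 0.8791.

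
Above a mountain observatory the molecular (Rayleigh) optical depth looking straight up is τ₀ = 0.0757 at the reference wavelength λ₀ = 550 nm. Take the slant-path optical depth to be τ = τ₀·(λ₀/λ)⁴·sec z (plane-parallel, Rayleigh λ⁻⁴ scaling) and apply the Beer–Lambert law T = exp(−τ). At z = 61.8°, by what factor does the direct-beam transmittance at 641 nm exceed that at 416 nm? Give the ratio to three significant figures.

Airmass: sec 61.8° = 2.1162.
τ(641 nm) = 0.0757 × (550/641)⁴ × 2.1162 = 0.0757 × 0.5420 × 2.1162 = 0.0868.
τ(416 nm) = 0.0757 × (550/416)⁴ × 2.1162 = 0.0757 × 3.0555 × 2.1162 = 0.4895.
T(641)/T(416) = exp(τ_B − τ_A) = exp(0.4026) = 1.4958.

1.50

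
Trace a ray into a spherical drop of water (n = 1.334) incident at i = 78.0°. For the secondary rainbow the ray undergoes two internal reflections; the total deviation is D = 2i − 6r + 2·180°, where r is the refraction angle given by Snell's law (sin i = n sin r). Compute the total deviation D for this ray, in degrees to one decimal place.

233.0°

sin r = sin 78.0° / 1.334 = 0.9781/1.334 = 0.7332; r = 47.16°.
D = 2·78.0° − 6·47.16° + 2·180° = 156.00° − 282.95° + 360° = 233.05°.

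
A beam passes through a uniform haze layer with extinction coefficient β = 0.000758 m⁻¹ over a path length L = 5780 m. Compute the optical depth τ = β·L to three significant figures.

4.38

τ = β·L = 0.000758 × 5780 = 4.3812.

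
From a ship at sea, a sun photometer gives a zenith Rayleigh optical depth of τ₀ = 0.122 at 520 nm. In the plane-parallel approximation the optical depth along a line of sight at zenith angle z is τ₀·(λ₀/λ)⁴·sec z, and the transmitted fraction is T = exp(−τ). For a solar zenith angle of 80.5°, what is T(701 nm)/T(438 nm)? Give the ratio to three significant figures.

3.47

Airmass: sec 80.5° = 6.0589.
τ(701 nm) = 0.122 × (520/701)⁴ × 6.0589 = 0.122 × 0.3028 × 6.0589 = 0.2238.
τ(438 nm) = 0.122 × (520/438)⁴ × 6.0589 = 0.122 × 1.9866 × 6.0589 = 1.4685.
T(701)/T(438) = exp(τ_B − τ_A) = exp(1.2447) = 3.4718.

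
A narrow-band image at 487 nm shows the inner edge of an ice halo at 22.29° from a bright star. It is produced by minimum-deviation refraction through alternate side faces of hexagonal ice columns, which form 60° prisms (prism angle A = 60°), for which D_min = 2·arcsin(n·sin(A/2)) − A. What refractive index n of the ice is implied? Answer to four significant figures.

Rearranging: n = sin((D_min + A)/2) / sin(A/2).
(D_min + A)/2 = (22.29° + 60°)/2 = 41.145°.
n = sin 41.145° / sin 30° = 0.6580 / 0.5000 = 1.3159.

1.316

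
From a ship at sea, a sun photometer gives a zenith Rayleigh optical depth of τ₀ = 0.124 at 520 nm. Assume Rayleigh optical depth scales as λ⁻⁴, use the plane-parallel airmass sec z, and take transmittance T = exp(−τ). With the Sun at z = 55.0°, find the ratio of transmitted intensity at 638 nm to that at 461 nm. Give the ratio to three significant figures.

1.29

Airmass: sec 55.0° = 1.7434.
τ(638 nm) = 0.124 × (520/638)⁴ × 1.7434 = 0.124 × 0.4413 × 1.7434 = 0.0954.
τ(461 nm) = 0.124 × (520/461)⁴ × 1.7434 = 0.124 × 1.6189 × 1.7434 = 0.3500.
T(638)/T(461) = exp(τ_B − τ_A) = exp(0.2546) = 1.2899.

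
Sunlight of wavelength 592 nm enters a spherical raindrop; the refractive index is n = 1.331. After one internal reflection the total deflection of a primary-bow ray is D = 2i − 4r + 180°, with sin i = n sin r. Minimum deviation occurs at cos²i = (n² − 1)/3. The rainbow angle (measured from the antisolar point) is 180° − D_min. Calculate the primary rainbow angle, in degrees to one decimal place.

cos²i = (1.77156 − 1)/3 = 0.25719; i = arccos(0.50714) = 59.527°.
sin r = sin 59.527°/1.331 = 0.64753; r = 40.356°.
D_min = 2·59.527° − 4·40.356° + 180° = 137.630°.
Rainbow angle = 180° − D_min = 42.370°.

42.4°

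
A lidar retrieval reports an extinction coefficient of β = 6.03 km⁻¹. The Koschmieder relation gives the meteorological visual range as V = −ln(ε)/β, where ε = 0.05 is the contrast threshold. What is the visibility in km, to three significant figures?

0.497 km

V = −ln(0.05) / 6.03 = 2.996 / 6.03 = 0.4968 km.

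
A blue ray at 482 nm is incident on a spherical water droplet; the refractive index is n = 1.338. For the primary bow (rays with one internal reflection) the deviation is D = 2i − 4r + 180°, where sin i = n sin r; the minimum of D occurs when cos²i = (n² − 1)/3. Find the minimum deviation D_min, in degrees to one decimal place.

cos²i = (1.79024 − 1)/3 = 0.26341; i = arccos(0.51324) = 59.120°.
sin r = sin 59.120°/1.338 = 0.64144; r = 39.899°.
D_min = 2·59.120° − 4·39.899° + 180° = 138.643°.

138.6°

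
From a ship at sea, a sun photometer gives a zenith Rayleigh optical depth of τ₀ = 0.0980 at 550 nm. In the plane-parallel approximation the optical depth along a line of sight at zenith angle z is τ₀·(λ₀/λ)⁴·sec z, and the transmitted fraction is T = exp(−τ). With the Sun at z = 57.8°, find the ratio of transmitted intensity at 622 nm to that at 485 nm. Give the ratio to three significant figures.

1.21

Airmass: sec 57.8° = 1.8766.
τ(622 nm) = 0.0980 × (550/622)⁴ × 1.8766 = 0.0980 × 0.6113 × 1.8766 = 0.1124.
τ(485 nm) = 0.0980 × (550/485)⁴ × 1.8766 = 0.0980 × 1.6538 × 1.8766 = 0.3041.
T(622)/T(485) = exp(τ_B − τ_A) = exp(0.1917) = 1.2113.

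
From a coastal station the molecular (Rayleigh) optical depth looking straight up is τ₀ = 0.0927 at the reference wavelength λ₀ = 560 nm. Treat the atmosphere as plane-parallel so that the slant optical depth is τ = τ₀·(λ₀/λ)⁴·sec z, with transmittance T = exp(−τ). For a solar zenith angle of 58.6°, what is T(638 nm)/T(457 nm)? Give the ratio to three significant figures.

Airmass: sec 58.6° = 1.9194.
τ(638 nm) = 0.0927 × (560/638)⁴ × 1.9194 = 0.0927 × 0.5936 × 1.9194 = 0.1056.
τ(457 nm) = 0.0927 × (560/457)⁴ × 1.9194 = 0.0927 × 2.2547 × 1.9194 = 0.4012.
T(638)/T(457) = exp(τ_B − τ_A) = exp(0.2956) = 1.3439.

1.34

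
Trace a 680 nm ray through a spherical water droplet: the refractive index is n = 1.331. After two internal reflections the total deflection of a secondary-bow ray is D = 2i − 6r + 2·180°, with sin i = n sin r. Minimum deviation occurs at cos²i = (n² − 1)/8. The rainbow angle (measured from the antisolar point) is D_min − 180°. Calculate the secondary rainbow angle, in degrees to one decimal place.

cos²i = (1.77156 − 1)/8 = 0.09645; i = arccos(0.31056) = 71.907°.
sin r = sin 71.907°/1.331 = 0.71417; r = 45.575°.
D_min = 2·71.907° − 6·45.575° + 360° = 230.365°.
Rainbow angle = D_min − 180° = 50.365°.

50.4°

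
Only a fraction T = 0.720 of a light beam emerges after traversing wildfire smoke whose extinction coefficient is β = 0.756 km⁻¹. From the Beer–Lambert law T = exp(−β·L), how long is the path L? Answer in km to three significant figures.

Beer–Lambert: T = exp(−βL) ⇒ L = −ln(T)/β = −ln(0.720)/0.756 = 0.3285/0.756 = 0.4345 km.

0.435 km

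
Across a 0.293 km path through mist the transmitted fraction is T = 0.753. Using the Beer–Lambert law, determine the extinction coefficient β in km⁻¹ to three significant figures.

Beer–Lambert: T = exp(−βL) ⇒ β = −ln(T)/L = −ln(0.753)/0.293 = 0.2837/0.293 = 0.9682 km⁻¹.

0.968 km⁻¹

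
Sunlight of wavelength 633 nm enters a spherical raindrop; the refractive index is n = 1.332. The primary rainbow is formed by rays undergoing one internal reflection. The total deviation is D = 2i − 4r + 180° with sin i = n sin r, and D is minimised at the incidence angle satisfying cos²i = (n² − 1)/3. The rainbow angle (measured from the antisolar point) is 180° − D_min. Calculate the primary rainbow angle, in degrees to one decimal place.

cos²i = (1.77422 − 1)/3 = 0.25807; i = arccos(0.50801) = 59.469°.
sin r = sin 59.469°/1.332 = 0.64666; r = 40.290°.
D_min = 2·59.469° − 4·40.290° + 180° = 137.776°.
Rainbow angle = 180° − D_min = 42.224°.

42.2°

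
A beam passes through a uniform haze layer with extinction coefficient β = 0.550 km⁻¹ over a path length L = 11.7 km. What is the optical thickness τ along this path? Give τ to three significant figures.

6.44

τ = β·L = 0.550 × 11.7 = 6.4350.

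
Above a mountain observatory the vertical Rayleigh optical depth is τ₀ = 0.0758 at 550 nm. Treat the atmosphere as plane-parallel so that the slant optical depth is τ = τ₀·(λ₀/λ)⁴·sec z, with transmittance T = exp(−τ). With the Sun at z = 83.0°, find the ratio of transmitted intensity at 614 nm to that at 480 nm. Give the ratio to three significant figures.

Airmass: sec 83.0° = 8.2055.
τ(614 nm) = 0.0758 × (550/614)⁴ × 8.2055 = 0.0758 × 0.6438 × 8.2055 = 0.4005.
τ(480 nm) = 0.0758 × (550/480)⁴ × 8.2055 = 0.0758 × 1.7238 × 8.2055 = 1.0722.
T(614)/T(480) = exp(τ_B − τ_A) = exp(0.6717) = 1.9576.

1.96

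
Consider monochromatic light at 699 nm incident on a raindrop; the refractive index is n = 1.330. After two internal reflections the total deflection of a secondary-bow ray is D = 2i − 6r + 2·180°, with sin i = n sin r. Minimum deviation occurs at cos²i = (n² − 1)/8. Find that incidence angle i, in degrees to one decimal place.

71.9°

cos²i = (1.330² − 1)/8 = (1.76890 − 1)/8 = 0.09611.
cos i = 0.31002, so i = 71.940°.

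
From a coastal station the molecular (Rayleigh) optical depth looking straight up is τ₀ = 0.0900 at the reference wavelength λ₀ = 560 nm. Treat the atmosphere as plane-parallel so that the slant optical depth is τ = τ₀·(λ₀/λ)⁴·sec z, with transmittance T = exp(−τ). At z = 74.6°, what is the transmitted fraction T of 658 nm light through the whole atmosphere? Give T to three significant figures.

sec 74.6° = 3.7657.
τ = 0.0900 × (560/658)⁴ × 3.7657 = 0.0900 × 0.5246 × 3.7657 = 0.1778.
T = exp(−0.1778) = 0.8371.

0.837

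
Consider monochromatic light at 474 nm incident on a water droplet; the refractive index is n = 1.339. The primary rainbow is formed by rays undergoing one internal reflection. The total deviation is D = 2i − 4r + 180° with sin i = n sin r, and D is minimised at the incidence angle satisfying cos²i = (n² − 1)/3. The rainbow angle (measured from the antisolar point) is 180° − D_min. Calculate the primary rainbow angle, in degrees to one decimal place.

41.2°

cos²i = (1.79292 − 1)/3 = 0.26431; i = arccos(0.51411) = 59.062°.
sin r = sin 59.062°/1.339 = 0.64057; r = 39.834°.
D_min = 2·59.062° − 4·39.834° + 180° = 138.786°.
Rainbow angle = 180° − D_min = 41.214°.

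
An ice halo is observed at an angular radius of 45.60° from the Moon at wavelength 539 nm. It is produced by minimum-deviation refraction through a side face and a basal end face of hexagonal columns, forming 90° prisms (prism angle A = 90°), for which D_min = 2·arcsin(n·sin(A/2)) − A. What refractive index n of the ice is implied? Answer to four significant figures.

Rearranging: n = sin((D_min + A)/2) / sin(A/2).
(D_min + A)/2 = (45.60° + 90°)/2 = 67.800°.
n = sin 67.800° / sin 45° = 0.9259 / 0.7071 = 1.3094.

1.309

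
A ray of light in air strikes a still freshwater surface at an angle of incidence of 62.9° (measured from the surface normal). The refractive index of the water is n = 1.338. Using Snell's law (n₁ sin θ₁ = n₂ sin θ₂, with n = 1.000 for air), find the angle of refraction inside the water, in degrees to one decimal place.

Snell: sin θ_r = sin θ_i / n = sin 62.9° / 1.338 = 0.8902 / 1.338 = 0.6653.
θ_r = arcsin(0.6653) = 41.71°.

41.7°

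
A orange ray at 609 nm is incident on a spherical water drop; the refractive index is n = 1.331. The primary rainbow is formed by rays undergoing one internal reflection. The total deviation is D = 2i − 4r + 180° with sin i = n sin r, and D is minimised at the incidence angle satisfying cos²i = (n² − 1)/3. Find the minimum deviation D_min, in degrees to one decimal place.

137.6°

cos²i = (1.77156 − 1)/3 = 0.25719; i = arccos(0.50714) = 59.527°.
sin r = sin 59.527°/1.331 = 0.64753; r = 40.356°.
D_min = 2·59.527° − 4·40.356° + 180° = 137.630°.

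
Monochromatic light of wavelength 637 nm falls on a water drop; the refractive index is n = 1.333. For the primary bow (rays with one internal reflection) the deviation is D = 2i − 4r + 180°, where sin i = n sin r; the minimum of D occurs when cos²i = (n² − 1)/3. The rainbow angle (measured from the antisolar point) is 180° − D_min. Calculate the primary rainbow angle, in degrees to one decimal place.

42.1°

cos²i = (1.77689 − 1)/3 = 0.25896; i = arccos(0.50888) = 59.410°.
sin r = sin 59.410°/1.333 = 0.64579; r = 40.225°.
D_min = 2·59.410° − 4·40.225° + 180° = 137.922°.
Rainbow angle = 180° − D_min = 42.078°.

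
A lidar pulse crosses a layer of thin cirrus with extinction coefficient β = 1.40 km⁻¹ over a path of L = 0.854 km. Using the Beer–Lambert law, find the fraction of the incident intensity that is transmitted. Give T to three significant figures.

0.303

τ = β·L = 1.40 × 0.854 = 1.1956.
T = exp(−1.1956) = 0.3025.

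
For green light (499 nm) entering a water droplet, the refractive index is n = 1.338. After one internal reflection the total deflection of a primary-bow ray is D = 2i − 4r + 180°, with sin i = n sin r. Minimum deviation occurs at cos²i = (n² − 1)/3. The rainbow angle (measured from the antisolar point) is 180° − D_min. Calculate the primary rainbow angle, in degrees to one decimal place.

cos²i = (1.79024 − 1)/3 = 0.26341; i = arccos(0.51324) = 59.120°.
sin r = sin 59.120°/1.338 = 0.64144; r = 39.899°.
D_min = 2·59.120° − 4·39.899° + 180° = 138.643°.
Rainbow angle = 180° − D_min = 41.357°.

41.4°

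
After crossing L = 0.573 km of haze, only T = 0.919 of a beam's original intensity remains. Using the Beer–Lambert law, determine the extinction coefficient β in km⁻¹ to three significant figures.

Beer–Lambert: T = exp(−βL) ⇒ β = −ln(T)/L = −ln(0.919)/0.573 = 0.0845/0.573 = 0.1474 km⁻¹.

0.147 km⁻¹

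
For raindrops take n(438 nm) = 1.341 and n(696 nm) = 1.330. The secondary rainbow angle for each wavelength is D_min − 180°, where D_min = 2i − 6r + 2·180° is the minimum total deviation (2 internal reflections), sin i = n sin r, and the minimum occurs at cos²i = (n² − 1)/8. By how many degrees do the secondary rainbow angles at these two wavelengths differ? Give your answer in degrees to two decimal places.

2.86°

At 438 nm (n = 1.341): cos²i = 0.09979 → i = 71.586°, r = 45.034°, D_min = 232.966°, rainbow angle = 52.966°.
At 696 nm (n = 1.330): cos²i = 0.09611 → i = 71.940°, r = 45.630°, D_min = 230.101°, rainbow angle = 50.101°.
Angular width = |52.966° − 50.101°| = 2.865°.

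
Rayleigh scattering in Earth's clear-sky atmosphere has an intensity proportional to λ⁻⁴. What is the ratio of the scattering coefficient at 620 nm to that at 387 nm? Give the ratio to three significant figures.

Rayleigh scattering ∝ λ⁻⁴, so the ratio of coefficients is the inverse fourth power of the wavelength ratio.
σ(620)/σ(387) = (387/620)⁴ = (0.6242)⁴ = 0.1518.

0.152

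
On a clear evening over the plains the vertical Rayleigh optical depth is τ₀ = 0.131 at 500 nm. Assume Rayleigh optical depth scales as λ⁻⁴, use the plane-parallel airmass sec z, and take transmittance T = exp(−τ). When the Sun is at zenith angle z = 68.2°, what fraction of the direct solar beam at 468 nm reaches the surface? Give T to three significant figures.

0.632

sec 68.2° = 2.6927.
τ = 0.131 × (500/468)⁴ × 2.6927 = 0.131 × 1.3029 × 2.6927 = 0.4596.
T = exp(−0.4596) = 0.6315.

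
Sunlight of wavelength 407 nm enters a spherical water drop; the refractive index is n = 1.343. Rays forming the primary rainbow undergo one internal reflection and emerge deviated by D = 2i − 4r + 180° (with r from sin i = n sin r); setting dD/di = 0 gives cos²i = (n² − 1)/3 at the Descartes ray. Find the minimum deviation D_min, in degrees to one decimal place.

139.4°

cos²i = (1.80365 − 1)/3 = 0.26788; i = arccos(0.51757) = 58.830°.
sin r = sin 58.830°/1.343 = 0.63711; r = 39.577°.
D_min = 2·58.830° − 4·39.577° + 180° = 139.354°.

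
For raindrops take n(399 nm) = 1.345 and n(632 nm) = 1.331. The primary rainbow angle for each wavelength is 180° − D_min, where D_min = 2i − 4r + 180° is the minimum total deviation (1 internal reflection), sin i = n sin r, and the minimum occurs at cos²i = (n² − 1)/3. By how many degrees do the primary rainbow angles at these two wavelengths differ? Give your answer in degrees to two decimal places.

2.01°

At 399 nm (n = 1.345): cos²i = 0.26967 → i = 58.715°, r = 39.448°, D_min = 139.635°, rainbow angle = 40.365°.
At 632 nm (n = 1.331): cos²i = 0.25719 → i = 59.527°, r = 40.356°, D_min = 137.630°, rainbow angle = 42.370°.
Angular width = |40.365° − 42.370°| = 2.005°.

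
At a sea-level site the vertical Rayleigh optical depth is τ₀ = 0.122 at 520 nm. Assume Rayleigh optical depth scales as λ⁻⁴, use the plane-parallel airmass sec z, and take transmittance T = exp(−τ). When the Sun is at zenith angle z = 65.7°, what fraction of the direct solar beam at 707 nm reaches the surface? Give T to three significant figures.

0.917

sec 65.7° = 2.4300.
τ = 0.122 × (520/707)⁴ × 2.4300 = 0.122 × 0.2926 × 2.4300 = 0.0868.
T = exp(−0.0868) = 0.9169.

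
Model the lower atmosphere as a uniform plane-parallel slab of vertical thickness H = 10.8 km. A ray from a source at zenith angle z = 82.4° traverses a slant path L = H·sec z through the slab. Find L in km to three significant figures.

sec z = 1/cos 82.4° = 7.5611.
L = 10.8 × 7.5611 = 81.660 km.

81.7 km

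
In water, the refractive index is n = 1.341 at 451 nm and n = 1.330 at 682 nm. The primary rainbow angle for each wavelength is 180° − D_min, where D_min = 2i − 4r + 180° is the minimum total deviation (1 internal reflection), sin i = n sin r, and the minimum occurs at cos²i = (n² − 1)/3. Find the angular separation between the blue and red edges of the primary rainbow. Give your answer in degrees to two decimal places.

1.59°

At 451 nm (n = 1.341): cos²i = 0.26609 → i = 58.946°, r = 39.705°, D_min = 139.071°, rainbow angle = 40.929°.
At 682 nm (n = 1.330): cos²i = 0.25630 → i = 59.585°, r = 40.422°, D_min = 137.484°, rainbow angle = 42.516°.
Angular width = |40.929° − 42.516°| = 1.588°.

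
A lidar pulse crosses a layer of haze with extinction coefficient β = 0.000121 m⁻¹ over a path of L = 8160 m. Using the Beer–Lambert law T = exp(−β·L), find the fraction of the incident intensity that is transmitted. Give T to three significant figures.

τ = β·L = 0.000121 × 8160 = 0.9874.
T = exp(−0.9874) = 0.3726.

0.373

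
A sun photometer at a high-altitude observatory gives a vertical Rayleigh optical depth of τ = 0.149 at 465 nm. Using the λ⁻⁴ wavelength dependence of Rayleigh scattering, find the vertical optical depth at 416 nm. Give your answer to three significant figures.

0.233

τ(416 nm) = τ(465 nm) × (465/416)⁴ = 0.149 × (1.1178)⁴ = 0.149 × 1.5611 = 0.2326.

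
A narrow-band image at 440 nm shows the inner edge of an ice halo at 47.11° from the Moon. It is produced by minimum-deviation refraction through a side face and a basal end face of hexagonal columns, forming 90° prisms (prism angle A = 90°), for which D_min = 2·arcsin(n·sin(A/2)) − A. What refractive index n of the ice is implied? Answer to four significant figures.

1.316

Rearranging: n = sin((D_min + A)/2) / sin(A/2).
(D_min + A)/2 = (47.11° + 90°)/2 = 68.555°.
n = sin 68.555° / sin 45° = 0.9308 / 0.7071 = 1.3163.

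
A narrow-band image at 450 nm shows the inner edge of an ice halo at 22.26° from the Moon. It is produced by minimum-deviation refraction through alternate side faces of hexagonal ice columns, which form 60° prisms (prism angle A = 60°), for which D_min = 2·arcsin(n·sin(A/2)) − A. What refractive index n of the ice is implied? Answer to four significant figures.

Rearranging: n = sin((D_min + A)/2) / sin(A/2).
(D_min + A)/2 = (22.26° + 60°)/2 = 41.130°.
n = sin 41.130° / sin 30° = 0.6578 / 0.5000 = 1.3155.

1.316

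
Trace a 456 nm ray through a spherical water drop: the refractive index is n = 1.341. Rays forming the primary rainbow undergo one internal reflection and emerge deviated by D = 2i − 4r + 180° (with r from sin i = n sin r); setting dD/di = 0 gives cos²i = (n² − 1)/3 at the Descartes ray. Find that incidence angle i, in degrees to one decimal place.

cos²i = (1.341² − 1)/3 = (1.79828 − 1)/3 = 0.26609.
cos i = 0.51584, so i = 58.946°.

58.9°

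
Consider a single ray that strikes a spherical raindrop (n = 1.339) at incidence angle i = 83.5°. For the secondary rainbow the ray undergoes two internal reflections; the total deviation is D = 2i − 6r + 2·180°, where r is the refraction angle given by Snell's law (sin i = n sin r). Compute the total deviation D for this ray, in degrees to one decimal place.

239.6°

sin r = sin 83.5° / 1.339 = 0.9936/1.339 = 0.7420; r = 47.90°.
D = 2·83.5° − 6·47.90° + 2·180° = 167.00° − 287.43° + 360° = 239.57°.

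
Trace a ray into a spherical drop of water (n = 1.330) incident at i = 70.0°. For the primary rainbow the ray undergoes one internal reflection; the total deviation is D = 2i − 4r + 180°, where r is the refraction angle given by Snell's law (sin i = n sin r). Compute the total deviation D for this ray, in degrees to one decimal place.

140.2°

sin r = sin 70.0° / 1.330 = 0.9397/1.330 = 0.7065; r = 44.95°.
D = 2·70.0° − 4·44.95° + 180° = 140.00° − 179.82° + 180° = 140.18°.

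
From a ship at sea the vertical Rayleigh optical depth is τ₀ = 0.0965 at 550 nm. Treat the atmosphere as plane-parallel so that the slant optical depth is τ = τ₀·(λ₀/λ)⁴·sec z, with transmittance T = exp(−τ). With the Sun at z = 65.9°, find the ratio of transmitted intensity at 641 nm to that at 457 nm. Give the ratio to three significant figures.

1.44

Airmass: sec 65.9° = 2.4490.
τ(641 nm) = 0.0965 × (550/641)⁴ × 2.4490 = 0.0965 × 0.5420 × 2.4490 = 0.1281.
τ(457 nm) = 0.0965 × (550/457)⁴ × 2.4490 = 0.0965 × 2.0979 × 2.4490 = 0.4958.
T(641)/T(457) = exp(τ_B − τ_A) = exp(0.3677) = 1.4444.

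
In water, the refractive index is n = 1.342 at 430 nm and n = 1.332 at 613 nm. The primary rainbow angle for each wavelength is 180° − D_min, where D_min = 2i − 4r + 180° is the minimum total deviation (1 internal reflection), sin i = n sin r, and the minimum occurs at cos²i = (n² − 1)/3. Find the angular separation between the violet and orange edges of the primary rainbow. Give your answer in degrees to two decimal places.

1.44°

At 430 nm (n = 1.342): cos²i = 0.26699 → i = 58.888°, r = 39.641°, D_min = 139.213°, rainbow angle = 40.787°.
At 613 nm (n = 1.332): cos²i = 0.25807 → i = 59.469°, r = 40.290°, D_min = 137.776°, rainbow angle = 42.224°.
Angular width = |40.787° − 42.224°| = 1.437°.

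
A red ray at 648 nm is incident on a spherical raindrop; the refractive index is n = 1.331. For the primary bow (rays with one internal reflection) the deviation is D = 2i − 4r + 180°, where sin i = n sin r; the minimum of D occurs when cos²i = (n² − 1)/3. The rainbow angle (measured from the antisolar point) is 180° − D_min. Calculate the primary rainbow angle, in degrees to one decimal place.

cos²i = (1.77156 − 1)/3 = 0.25719; i = arccos(0.50714) = 59.527°.
sin r = sin 59.527°/1.331 = 0.64753; r = 40.356°.
D_min = 2·59.527° − 4·40.356° + 180° = 137.630°.
Rainbow angle = 180° − D_min = 42.370°.

42.4°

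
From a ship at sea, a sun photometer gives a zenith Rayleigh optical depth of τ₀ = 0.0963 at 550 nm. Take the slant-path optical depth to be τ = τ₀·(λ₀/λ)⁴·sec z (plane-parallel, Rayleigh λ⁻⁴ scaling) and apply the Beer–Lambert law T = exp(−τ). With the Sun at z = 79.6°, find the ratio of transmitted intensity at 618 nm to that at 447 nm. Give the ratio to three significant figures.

Airmass: sec 79.6° = 5.5396.
τ(618 nm) = 0.0963 × (550/618)⁴ × 5.5396 = 0.0963 × 0.6273 × 5.5396 = 0.3347.
τ(447 nm) = 0.0963 × (550/447)⁴ × 5.5396 = 0.0963 × 2.2920 × 5.5396 = 1.2227.
T(618)/T(447) = exp(τ_B − τ_A) = exp(0.8881) = 2.4304.

2.43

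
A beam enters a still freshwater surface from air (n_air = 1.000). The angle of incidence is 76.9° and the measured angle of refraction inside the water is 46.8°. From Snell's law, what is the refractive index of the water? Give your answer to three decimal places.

n = sin θ_i / sin θ_r = sin 76.9° / sin 46.8° = 0.9740 / 0.7290 = 1.3361.

1.336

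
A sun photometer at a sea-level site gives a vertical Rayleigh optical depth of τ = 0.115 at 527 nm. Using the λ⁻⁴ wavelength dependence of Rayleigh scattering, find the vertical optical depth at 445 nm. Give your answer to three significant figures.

τ(445 nm) = τ(527 nm) × (527/445)⁴ = 0.115 × (1.1843)⁴ = 0.115 × 1.9670 = 0.2262.

0.226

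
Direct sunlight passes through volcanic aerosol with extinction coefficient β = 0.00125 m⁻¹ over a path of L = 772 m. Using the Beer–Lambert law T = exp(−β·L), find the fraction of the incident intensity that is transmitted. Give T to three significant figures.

τ = β·L = 0.00125 × 772 = 0.9650.
T = exp(−0.9650) = 0.3810.

0.381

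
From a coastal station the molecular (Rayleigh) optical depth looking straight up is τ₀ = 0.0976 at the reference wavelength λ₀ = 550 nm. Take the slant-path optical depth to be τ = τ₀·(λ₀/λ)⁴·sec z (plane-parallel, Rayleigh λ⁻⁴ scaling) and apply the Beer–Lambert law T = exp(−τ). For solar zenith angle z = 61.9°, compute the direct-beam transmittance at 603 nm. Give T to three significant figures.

sec 61.9° = 2.1231.
τ = 0.0976 × (550/603)⁴ × 2.1231 = 0.0976 × 0.6921 × 2.1231 = 0.1434.
T = exp(−0.1434) = 0.8664.

0.866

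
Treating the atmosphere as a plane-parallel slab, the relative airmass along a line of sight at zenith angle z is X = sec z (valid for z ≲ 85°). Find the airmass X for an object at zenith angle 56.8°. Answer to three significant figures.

X = sec z = 1/cos 56.8° = 1/0.5476 = 1.8263.

1.83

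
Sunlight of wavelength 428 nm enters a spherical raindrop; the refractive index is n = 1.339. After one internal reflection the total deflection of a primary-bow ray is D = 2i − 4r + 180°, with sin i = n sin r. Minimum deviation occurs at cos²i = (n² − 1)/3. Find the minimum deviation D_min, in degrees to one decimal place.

cos²i = (1.79292 − 1)/3 = 0.26431; i = arccos(0.51411) = 59.062°.
sin r = sin 59.062°/1.339 = 0.64057; r = 39.834°.
D_min = 2·59.062° − 4·39.834° + 180° = 138.786°.

138.8°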